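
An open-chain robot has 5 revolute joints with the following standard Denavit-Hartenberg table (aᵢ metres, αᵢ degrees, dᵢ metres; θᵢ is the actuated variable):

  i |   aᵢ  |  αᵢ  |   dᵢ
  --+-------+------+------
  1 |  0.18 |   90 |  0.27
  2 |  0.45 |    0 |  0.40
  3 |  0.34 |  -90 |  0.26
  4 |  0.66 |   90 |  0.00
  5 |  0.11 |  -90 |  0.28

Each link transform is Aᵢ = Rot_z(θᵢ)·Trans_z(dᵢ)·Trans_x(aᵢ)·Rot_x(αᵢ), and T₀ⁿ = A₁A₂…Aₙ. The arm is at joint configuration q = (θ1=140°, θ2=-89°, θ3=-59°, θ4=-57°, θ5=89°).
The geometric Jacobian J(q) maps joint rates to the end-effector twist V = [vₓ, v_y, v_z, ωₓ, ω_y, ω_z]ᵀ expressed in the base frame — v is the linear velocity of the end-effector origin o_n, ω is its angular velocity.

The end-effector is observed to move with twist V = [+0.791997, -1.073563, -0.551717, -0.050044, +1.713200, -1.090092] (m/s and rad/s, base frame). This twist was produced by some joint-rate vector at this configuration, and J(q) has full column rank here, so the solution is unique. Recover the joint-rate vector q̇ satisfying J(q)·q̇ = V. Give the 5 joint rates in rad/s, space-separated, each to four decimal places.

-0.7810 -0.0370 0.7960 0.8660 0.9570

o_n = [0.9931, 0.9520, -0.5200]
J₁: ẑ×o_n = [-0.9520, 0.9931, 0.0000], ω = ẑ
J2: z=[0.6428, 0.7660, 0.0000] o=[-0.1379, 0.1157, 0.2700] → [-0.6052, 0.5078, -0.3288, 0.6428, 0.7660, 0.0000]
J3: z=[0.6428, 0.7660, 0.0000] o=[0.1132, 0.4272, -0.1799] → [-0.2605, 0.2186, -0.3366, 0.6428, 0.7660, 0.0000]
J4: z=[-0.4059, 0.3406, -0.8480] o=[0.5012, 0.4410, -0.3601] → [0.3789, -0.4820, -0.3750, -0.4059, 0.3406, -0.8480]
J5: z=[-0.1947, 0.8744, 0.4444] o=[1.0905, 0.6691, -0.5506] → [-0.0990, -0.0374, 0.0301, -0.1947, 0.8744, 0.4444]
q̇ = J⁺·V = [-0.7810, -0.0370, 0.7960, 0.8660, 0.9570]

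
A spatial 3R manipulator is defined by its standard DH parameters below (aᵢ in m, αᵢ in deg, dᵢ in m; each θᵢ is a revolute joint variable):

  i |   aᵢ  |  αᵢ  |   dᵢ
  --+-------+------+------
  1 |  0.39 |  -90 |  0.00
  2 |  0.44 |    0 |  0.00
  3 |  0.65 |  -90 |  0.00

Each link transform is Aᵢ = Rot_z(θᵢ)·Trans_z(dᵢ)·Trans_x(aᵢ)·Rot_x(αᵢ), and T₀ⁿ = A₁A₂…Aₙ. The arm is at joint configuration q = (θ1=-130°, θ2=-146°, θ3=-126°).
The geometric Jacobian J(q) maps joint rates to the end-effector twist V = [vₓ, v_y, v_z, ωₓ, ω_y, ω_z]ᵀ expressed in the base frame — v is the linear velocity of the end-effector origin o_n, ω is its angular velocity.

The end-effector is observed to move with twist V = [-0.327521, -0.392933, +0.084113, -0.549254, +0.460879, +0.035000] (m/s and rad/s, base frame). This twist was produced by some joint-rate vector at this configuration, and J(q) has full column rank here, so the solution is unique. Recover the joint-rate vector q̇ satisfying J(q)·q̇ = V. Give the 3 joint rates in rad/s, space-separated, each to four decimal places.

o_n = [-0.0308, -0.0367, -0.4036]
J₁: ẑ×o_n = [0.0367, -0.0308, 0.0000], ω = ẑ
J2: z=[0.7660, -0.6428, 0.0000] o=[-0.2507, -0.2988, 0.0000] → [0.2594, 0.3091, 0.3421, 0.7660, -0.6428, 0.0000]
J3: z=[0.7660, -0.6428, 0.0000] o=[-0.0162, -0.0193, 0.2460] → [0.4176, 0.4976, -0.0227, 0.7660, -0.6428, 0.0000]
q̇ = J⁺·V = [0.0350, 0.1860, -0.9030]

0.0350 0.1860 -0.9030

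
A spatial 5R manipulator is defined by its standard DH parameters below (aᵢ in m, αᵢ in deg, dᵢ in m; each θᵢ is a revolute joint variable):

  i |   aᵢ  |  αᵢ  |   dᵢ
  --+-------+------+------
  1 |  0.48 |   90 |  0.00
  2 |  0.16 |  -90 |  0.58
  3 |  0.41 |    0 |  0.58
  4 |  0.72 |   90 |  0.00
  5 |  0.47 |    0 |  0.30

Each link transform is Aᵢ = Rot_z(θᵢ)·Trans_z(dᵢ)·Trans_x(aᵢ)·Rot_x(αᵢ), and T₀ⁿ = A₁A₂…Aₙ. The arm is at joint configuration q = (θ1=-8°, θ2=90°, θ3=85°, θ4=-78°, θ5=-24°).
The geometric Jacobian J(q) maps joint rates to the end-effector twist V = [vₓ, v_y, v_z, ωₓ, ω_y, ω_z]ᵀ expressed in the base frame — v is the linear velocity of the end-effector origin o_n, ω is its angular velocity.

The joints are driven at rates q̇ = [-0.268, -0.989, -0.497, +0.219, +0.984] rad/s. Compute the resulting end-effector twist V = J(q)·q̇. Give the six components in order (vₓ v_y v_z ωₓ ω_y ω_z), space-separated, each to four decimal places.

o_n = [0.0445, -0.3387, 1.3731]
J₁: ẑ×o_n = [0.3387, 0.0445, -0.0000], ω = ẑ
J2: z=[-0.1392, -0.9903, 0.0000] o=[0.4753, -0.0668, 0.0000] → [-1.3597, 0.1911, -0.3888, -0.1392, -0.9903, 0.0000]
J3: z=[-0.9903, 0.1392, 0.0000] o=[0.3946, -0.6412, 0.1600] → [0.1688, 1.2013, -0.2507, -0.9903, 0.1392, 0.0000]
J4: z=[-0.9903, 0.1392, 0.0000] o=[-0.1229, -0.1560, 0.1957] → [0.1639, 1.1659, 0.1577, -0.9903, 0.1392, 0.0000]
J5: z=[-0.1381, -0.9829, 0.1219] o=[-0.1107, -0.0691, 0.9104] → [-0.4219, 0.0828, 0.1897, -0.1381, -0.9829, 0.1219]
V = J·q̇ = [0.7908, -0.4611, 0.7304, 0.2770, -0.0265, -0.1481]

0.7908 -0.4611 0.7304 0.2770 -0.0265 -0.1481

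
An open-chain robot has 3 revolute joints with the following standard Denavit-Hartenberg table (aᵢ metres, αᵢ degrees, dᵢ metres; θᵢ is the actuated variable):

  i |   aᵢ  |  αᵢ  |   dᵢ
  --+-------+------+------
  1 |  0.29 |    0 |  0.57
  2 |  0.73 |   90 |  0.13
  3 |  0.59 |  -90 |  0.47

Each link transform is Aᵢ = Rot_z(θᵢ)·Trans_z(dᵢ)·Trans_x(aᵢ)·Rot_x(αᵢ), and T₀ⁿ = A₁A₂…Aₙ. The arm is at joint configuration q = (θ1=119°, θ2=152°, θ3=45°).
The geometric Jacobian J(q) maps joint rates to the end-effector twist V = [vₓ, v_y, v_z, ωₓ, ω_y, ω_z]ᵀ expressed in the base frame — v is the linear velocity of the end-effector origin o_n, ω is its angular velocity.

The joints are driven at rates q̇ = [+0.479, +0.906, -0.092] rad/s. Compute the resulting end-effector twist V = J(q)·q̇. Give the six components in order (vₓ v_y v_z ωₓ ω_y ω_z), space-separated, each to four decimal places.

o_n = [-0.5905, -0.9016, 1.1172]
J₁: ẑ×o_n = [0.9016, -0.5905, 0.0000], ω = ẑ
J2: z=[0.0000, 0.0000, 1.0000] o=[-0.1406, 0.2536, 0.5700] → [1.1552, -0.4499, 0.0000, 0.0000, 0.0000, 1.0000]
J3: z=[-0.9998, -0.0175, 0.0000] o=[-0.1279, -0.4762, 0.7000] → [-0.0073, 0.4171, 0.4172, -0.9998, -0.0175, 0.0000]
V = J·q̇ = [1.4792, -0.7288, -0.0384, 0.0920, 0.0016, 1.3850]

1.4792 -0.7288 -0.0384 0.0920 0.0016 1.3850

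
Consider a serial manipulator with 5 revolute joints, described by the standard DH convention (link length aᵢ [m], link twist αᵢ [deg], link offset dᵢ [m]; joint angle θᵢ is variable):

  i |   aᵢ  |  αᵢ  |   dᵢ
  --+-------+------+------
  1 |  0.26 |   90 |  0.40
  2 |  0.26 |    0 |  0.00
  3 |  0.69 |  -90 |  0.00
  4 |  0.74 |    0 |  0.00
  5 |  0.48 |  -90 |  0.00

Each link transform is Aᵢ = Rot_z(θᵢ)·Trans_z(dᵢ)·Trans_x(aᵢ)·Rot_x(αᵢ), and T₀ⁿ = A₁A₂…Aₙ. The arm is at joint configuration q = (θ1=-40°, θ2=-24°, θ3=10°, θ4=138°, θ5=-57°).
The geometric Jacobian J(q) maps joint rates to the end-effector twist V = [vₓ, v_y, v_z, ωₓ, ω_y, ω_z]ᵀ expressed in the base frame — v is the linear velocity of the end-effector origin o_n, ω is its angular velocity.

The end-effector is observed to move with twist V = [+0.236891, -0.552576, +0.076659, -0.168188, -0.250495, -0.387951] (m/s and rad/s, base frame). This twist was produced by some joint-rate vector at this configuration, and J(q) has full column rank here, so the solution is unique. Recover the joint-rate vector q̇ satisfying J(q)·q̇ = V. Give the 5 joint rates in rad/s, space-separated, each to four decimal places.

-0.5170 0.0720 0.2280 -0.1530 0.2860

o_n = [1.1641, 0.2885, 0.2422]
J₁: ẑ×o_n = [-0.2885, 1.1641, 0.0000], ω = ẑ
J2: z=[-0.6428, -0.7660, 0.0000] o=[0.1992, -0.1671, 0.4000] → [0.1209, -0.1014, 0.4463, -0.6428, -0.7660, 0.0000]
J3: z=[-0.6428, -0.7660, 0.0000] o=[0.3811, -0.3198, 0.2942] → [0.0399, -0.0335, 0.2088, -0.6428, -0.7660, 0.0000]
J4: z=[0.1853, -0.1555, 0.9703] o=[0.8940, -0.7501, 0.1273] → [-1.0257, 0.2408, 0.2345, 0.1853, -0.1555, 0.9703]
J5: z=[0.1853, -0.1555, 0.9703] o=[0.8035, -0.0279, 0.2604] → [-0.3041, 0.3532, 0.1147, 0.1853, -0.1555, 0.9703]
q̇ = J⁺·V = [-0.5170, 0.0720, 0.2280, -0.1530, 0.2860]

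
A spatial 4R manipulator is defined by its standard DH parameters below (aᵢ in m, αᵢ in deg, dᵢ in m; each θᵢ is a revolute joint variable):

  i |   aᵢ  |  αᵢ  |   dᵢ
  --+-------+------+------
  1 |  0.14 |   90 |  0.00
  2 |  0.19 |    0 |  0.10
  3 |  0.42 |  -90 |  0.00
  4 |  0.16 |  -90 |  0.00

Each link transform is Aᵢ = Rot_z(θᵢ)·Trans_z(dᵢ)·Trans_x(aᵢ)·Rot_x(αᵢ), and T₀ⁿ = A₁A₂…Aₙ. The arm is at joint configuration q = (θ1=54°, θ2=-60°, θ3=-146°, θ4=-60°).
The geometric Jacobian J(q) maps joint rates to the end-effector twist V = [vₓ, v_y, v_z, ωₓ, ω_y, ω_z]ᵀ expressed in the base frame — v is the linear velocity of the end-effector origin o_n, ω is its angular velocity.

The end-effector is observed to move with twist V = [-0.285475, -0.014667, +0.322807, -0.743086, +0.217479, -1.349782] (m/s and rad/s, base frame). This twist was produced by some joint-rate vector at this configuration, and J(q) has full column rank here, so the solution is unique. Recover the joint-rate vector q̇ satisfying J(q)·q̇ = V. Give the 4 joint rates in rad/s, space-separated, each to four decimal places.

o_n = [0.0670, -0.3137, 0.0546]
J₁: ẑ×o_n = [0.3137, 0.0670, -0.0000], ω = ẑ
J2: z=[0.8090, -0.5878, 0.0000] o=[0.0823, 0.1133, 0.0000] → [-0.0321, -0.0442, -0.3544, 0.8090, -0.5878, 0.0000]
J3: z=[0.8090, -0.5878, 0.0000] o=[0.2190, 0.1313, -0.1645] → [-0.1288, -0.1773, -0.4494, 0.8090, -0.5878, 0.0000]
J4: z=[-0.2577, -0.3546, -0.8988] o=[-0.0029, -0.1741, 0.0196] → [-0.1379, -0.0537, 0.0607, -0.2577, -0.3546, -0.8988]
q̇ = J⁺·V = [-0.8150, -0.4310, -0.2980, 0.5950]

-0.8150 -0.4310 -0.2980 0.5950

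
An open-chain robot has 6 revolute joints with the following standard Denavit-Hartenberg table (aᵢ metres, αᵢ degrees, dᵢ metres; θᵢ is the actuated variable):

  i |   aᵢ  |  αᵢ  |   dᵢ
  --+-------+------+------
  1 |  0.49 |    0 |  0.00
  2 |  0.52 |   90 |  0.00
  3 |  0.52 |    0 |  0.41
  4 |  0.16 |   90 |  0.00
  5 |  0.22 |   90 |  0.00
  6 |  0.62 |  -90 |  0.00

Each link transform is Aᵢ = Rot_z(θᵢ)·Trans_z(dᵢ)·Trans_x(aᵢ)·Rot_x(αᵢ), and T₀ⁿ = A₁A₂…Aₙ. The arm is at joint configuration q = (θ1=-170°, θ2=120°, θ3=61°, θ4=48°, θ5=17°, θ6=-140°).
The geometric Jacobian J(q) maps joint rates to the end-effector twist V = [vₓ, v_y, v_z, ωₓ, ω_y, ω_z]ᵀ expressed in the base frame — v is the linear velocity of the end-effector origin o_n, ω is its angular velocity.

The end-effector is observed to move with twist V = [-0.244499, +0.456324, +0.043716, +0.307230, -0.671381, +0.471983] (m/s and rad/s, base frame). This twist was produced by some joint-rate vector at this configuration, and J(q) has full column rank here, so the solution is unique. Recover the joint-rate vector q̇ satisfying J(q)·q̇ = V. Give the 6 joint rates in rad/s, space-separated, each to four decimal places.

0.0380 -0.0390 0.5900 0.3110 0.8270 0.7370

o_n = [-0.4679, -0.6244, 0.2458]
J₁: ẑ×o_n = [0.6244, -0.4679, 0.0000], ω = ẑ
J2: z=[0.0000, 0.0000, 1.0000] o=[-0.4826, -0.0851, 0.0000] → [0.5393, 0.0146, -0.0000, 0.0000, 0.0000, 1.0000]
J3: z=[-0.7660, -0.6428, 0.0000] o=[-0.1483, -0.4834, 0.0000] → [-0.1580, 0.1883, -0.0974, -0.7660, -0.6428, 0.0000]
J4: z=[-0.7660, -0.6428, 0.0000] o=[-0.3003, -0.9401, 0.4548] → [0.1343, -0.1601, -0.3495, -0.7660, -0.6428, 0.0000]
J5: z=[0.6078, -0.7243, 0.3256] o=[-0.3338, -0.9002, 0.6061] → [0.1712, 0.1753, 0.0705, 0.6078, -0.7243, 0.3256]
J6: z=[0.6714, 0.6876, 0.2764] o=[-0.4271, -0.8891, 0.8050] → [-0.4577, 0.3642, 0.2057, 0.6714, 0.6876, 0.2764]
q̇ = J⁺·V = [0.0380, -0.0390, 0.5900, 0.3110, 0.8270, 0.7370]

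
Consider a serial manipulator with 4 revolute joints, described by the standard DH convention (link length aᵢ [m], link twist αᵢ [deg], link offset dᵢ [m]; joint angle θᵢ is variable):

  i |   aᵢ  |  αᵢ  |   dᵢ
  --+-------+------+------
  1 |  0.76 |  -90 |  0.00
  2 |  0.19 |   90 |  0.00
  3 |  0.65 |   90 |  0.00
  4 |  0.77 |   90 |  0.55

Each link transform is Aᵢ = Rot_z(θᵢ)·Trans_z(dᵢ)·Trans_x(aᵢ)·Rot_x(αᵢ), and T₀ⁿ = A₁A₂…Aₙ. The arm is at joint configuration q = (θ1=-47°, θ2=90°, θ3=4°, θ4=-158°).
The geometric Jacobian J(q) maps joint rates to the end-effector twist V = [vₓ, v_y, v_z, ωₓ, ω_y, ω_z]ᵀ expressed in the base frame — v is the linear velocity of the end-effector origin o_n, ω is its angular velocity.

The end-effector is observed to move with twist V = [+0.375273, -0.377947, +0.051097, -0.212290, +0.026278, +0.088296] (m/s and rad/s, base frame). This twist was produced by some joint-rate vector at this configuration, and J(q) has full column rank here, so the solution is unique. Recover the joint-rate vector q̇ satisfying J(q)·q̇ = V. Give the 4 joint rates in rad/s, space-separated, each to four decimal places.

o_n = [-0.0829, -0.7221, -0.1646]
J₁: ẑ×o_n = [0.7221, -0.0829, 0.0000], ω = ẑ
J2: z=[0.7314, 0.6820, 0.0000] o=[0.5183, -0.5558, 0.0000] → [-0.1123, 0.1204, 0.2884, 0.7314, 0.6820, 0.0000]
J3: z=[0.6820, -0.7314, 0.0000] o=[0.5183, -0.5558, -0.1900] → [-0.0186, -0.0173, -0.5531, 0.6820, -0.7314, 0.0000]
J4: z=[-0.7296, -0.6803, -0.0698] o=[0.5515, -0.5249, -0.8384] → [-0.4722, 0.5359, -0.2877, -0.7296, -0.6803, -0.0698]
q̇ = J⁺·V = [0.0500, -0.6850, -0.1640, -0.5490]

0.0500 -0.6850 -0.1640 -0.5490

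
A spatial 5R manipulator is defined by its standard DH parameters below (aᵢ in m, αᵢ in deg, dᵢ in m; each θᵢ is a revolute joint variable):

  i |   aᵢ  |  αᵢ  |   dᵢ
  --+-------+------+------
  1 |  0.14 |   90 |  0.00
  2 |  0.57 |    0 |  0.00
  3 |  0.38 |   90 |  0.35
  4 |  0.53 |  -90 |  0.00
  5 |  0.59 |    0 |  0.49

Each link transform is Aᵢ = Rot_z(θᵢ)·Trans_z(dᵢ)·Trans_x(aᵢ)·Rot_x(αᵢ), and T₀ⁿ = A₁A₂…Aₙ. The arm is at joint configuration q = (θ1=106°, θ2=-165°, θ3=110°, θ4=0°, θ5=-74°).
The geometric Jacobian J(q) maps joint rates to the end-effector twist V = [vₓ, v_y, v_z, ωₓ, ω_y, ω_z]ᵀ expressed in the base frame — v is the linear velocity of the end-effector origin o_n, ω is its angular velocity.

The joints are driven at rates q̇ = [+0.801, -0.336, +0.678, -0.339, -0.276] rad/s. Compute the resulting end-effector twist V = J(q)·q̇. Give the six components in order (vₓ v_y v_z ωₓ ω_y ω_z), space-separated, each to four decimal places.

-0.3022 0.9575 0.2029 -0.0131 0.2851 0.9954

o_n = [0.8791, -0.0183, -1.3515]
J₁: ẑ×o_n = [0.0183, 0.8791, -0.0000], ω = ẑ
J2: z=[0.9613, 0.2756, 0.0000] o=[-0.0386, 0.1346, 0.0000] → [-0.3725, 1.2991, -0.3999, 0.9613, 0.2756, 0.0000]
J3: z=[0.9613, 0.2756, 0.0000] o=[0.1132, -0.3947, -0.1475] → [-0.3319, 1.1573, 0.1507, 0.9613, 0.2756, 0.0000]
J4: z=[0.2258, -0.7874, -0.5736] o=[0.3895, -0.0887, -0.4588] → [0.7433, -0.0793, 0.4014, 0.2258, -0.7874, -0.5736]
J5: z=[0.9613, 0.2756, 0.0000] o=[0.3057, 0.2035, -0.8930] → [-0.1264, 0.4408, -0.3713, 0.9613, 0.2756, 0.0000]
V = J·q̇ = [-0.3022, 0.9575, 0.2029, -0.0131, 0.2851, 0.9954]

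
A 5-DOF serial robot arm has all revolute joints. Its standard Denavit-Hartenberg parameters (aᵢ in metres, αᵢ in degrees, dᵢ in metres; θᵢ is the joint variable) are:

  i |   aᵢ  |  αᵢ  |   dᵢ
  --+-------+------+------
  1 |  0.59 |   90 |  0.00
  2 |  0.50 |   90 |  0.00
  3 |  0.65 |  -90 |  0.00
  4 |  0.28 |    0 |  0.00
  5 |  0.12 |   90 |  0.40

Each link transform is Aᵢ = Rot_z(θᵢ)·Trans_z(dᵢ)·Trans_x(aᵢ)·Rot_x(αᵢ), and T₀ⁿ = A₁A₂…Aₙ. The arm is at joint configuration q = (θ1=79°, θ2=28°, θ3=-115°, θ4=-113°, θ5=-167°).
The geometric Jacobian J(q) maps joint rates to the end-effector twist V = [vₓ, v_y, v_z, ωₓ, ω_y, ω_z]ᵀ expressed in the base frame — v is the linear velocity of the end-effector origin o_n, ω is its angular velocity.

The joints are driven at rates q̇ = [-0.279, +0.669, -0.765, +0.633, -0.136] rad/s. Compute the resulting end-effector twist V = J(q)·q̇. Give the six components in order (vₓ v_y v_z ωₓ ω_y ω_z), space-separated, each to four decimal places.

o_n = [-0.4350, 1.3147, 0.1703]
J₁: ẑ×o_n = [-1.3147, -0.4350, 0.0000], ω = ẑ
J2: z=[0.9816, -0.1908, 0.0000] o=[0.1126, 0.5792, 0.0000] → [-0.0325, -0.1672, 0.6176, 0.9816, -0.1908, 0.0000]
J3: z=[0.0896, 0.4608, -0.8829] o=[0.1968, 1.0125, 0.2347] → [0.2372, 0.5636, 0.3182, 0.0896, 0.4608, -0.8829]
J4: z=[-0.2622, 0.8662, 0.4255] o=[-0.4277, 0.8868, 0.1058] → [-0.1262, 0.0138, -0.1059, -0.2622, 0.8662, 0.4255]
J5: z=[-0.2622, 0.8662, 0.4255] o=[-0.2995, 1.0268, -0.1001] → [0.1117, 0.0132, 0.0418, -0.2622, 0.8662, 0.4255]
V = J·q̇ = [0.0686, -0.4147, 0.0970, 0.4579, -0.0497, 0.6079]

0.0686 -0.4147 0.0970 0.4579 -0.0497 0.6079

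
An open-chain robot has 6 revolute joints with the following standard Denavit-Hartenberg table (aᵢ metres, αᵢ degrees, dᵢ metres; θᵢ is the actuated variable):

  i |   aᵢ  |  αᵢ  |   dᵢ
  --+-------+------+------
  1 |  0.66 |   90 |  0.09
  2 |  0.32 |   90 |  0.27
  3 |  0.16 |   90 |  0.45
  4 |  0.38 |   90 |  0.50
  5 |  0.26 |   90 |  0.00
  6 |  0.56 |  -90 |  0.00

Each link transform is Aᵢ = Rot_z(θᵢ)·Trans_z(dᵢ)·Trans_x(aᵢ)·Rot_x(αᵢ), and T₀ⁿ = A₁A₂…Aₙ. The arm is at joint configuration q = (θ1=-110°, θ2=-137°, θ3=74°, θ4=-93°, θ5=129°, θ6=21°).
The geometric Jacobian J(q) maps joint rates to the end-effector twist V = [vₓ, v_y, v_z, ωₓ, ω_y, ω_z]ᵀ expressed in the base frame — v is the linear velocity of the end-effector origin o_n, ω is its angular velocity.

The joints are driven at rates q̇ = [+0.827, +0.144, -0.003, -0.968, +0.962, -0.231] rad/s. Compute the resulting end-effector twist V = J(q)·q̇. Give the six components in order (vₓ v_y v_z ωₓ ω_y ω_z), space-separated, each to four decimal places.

o_n = [0.3166, 0.6691, -0.4293]
J₁: ẑ×o_n = [-0.6691, 0.3166, 0.0000], ω = ẑ
J2: z=[-0.9397, 0.3420, 0.0000] o=[-0.2257, -0.6202, 0.0900] → [-0.1776, -0.4880, -1.3970, -0.9397, 0.3420, 0.0000]
J3: z=[0.2333, 0.6409, 0.7314] o=[-0.3994, -0.3079, -0.1282] → [-0.9075, 0.5939, -0.2310, 0.2333, 0.6409, 0.7314]
J4: z=[0.4995, 0.5664, -0.6556] o=[-0.4279, 0.0634, 0.1708] → [0.0572, -0.1884, -0.1191, 0.4995, 0.5664, -0.6556]
J5: z=[0.8454, -0.4840, 0.2260] o=[-0.2501, 0.0930, -0.4308] → [-0.1309, 0.1268, 0.7613, 0.8454, -0.4840, 0.2260]
J6: z=[0.1672, -0.1620, -0.9725] o=[-0.1182, 0.3166, -0.4454] → [0.3402, -0.4256, 0.1294, 0.1672, -0.1620, -0.9725]
V = J·q̇ = [-0.8361, 0.5925, 0.6173, 0.1552, -0.9290, 1.9015]

-0.8361 0.5925 0.6173 0.1552 -0.9290 1.9015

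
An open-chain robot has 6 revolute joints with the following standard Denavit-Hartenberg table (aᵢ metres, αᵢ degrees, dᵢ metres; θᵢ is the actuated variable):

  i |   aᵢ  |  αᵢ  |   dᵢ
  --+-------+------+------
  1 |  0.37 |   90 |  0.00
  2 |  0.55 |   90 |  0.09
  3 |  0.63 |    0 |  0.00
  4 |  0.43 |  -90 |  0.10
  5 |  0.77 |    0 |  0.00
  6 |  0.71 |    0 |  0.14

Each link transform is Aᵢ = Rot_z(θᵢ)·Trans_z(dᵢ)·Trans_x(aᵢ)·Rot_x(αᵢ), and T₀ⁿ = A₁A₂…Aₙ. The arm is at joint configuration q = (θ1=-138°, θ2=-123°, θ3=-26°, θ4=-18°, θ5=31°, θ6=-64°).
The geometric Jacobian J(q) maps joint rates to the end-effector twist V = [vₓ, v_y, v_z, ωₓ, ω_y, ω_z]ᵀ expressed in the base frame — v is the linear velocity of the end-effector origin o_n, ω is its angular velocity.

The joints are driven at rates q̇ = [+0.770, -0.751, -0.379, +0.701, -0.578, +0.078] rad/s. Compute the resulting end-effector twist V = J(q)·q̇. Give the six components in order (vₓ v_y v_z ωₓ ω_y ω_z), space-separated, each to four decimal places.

1.7069 2.8460 1.1961 0.8033 -0.7713 1.2367

o_n = [1.6037, -0.2465, -1.9855]
J₁: ẑ×o_n = [0.2465, 1.6037, -0.0000], ω = ẑ
J2: z=[-0.6691, 0.7431, 0.0000] o=[-0.2750, -0.2476, 0.0000] → [-1.4755, -1.3285, -1.3968, -0.6691, 0.7431, 0.0000]
J3: z=[0.6233, 0.5612, 0.5446] o=[-0.1126, 0.0197, -0.4613] → [-0.7103, 1.8847, -1.1291, 0.6233, 0.5612, 0.5446]
J4: z=[0.6233, 0.5612, 0.5446] o=[0.3014, 0.0209, -0.9362] → [-0.4432, 1.3633, -0.8975, 0.6233, 0.5612, 0.5446]
J5: z=[-0.2002, 0.7877, -0.5826] o=[0.6888, -0.0323, -1.1411] → [-0.7900, -0.7020, -0.6778, -0.2002, 0.7877, -0.5826]
J6: z=[-0.2002, 0.7877, -0.5826] o=[0.9406, -0.4225, -1.7553] → [-0.0788, -0.4324, -0.5576, -0.2002, 0.7877, -0.5826]
V = J·q̇ = [1.7069, 2.8460, 1.1961, 0.8033, -0.7713, 1.2367]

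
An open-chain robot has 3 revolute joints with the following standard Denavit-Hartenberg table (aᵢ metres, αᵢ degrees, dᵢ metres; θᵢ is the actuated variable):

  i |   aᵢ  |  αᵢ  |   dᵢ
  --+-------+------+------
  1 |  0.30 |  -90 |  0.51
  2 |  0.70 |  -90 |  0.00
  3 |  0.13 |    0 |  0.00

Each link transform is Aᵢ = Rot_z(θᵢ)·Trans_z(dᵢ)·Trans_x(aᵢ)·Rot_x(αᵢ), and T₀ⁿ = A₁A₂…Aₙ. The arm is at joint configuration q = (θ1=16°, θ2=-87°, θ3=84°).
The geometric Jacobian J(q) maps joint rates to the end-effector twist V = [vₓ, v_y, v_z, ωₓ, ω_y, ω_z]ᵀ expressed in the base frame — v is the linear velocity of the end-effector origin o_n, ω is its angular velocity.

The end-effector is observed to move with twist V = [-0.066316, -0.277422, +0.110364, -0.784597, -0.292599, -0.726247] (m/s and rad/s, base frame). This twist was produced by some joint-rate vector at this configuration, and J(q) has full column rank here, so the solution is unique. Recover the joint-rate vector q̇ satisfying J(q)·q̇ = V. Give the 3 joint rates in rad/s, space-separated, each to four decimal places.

o_n = [0.3599, -0.0313, 1.2226]
J₁: ẑ×o_n = [0.0313, 0.3599, -0.0000], ω = ẑ
J2: z=[-0.2756, 0.9613, 0.0000] o=[0.2884, 0.0827, 0.5100] → [0.6850, 0.1964, -0.0373, -0.2756, 0.9613, 0.0000]
J3: z=[0.9599, 0.2753, -0.0523] o=[0.3236, 0.0928, 1.2090] → [-0.0028, -0.0149, -0.1291, 0.9599, 0.2753, -0.0523]
q̇ = J⁺·V = [-0.7700, -0.0650, -0.8360]

-0.7700 -0.0650 -0.8360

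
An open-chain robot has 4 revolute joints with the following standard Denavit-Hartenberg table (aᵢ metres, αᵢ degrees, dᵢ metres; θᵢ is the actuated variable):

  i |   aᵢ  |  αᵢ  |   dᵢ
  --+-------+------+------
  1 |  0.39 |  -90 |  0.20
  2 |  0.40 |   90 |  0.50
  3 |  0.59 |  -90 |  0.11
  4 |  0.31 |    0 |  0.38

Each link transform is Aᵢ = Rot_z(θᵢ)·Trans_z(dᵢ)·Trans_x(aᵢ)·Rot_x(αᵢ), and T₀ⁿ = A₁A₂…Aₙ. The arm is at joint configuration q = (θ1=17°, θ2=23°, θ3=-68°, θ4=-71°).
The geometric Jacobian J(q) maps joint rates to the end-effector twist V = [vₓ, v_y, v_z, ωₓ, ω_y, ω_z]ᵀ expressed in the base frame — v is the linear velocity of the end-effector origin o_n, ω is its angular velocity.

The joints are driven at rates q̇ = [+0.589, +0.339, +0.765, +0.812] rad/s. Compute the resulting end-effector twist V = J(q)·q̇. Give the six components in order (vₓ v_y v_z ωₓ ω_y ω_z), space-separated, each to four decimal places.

o_n = [1.4132, 0.4339, 0.1760]
J₁: ẑ×o_n = [-0.4339, 1.4132, 0.0000], ω = ẑ
J2: z=[-0.2924, 0.9563, 0.0000] o=[0.3730, 0.1140, 0.2000] → [-0.0230, -0.0070, -1.0883, -0.2924, 0.9563, 0.0000]
J3: z=[0.3737, 0.1142, 0.9205] o=[0.5789, 0.6998, 0.0437] → [0.2599, 0.7185, -0.1947, 0.3737, 0.1142, 0.9205]
J4: z=[0.7067, 0.6078, -0.3623] o=[0.9745, 0.2487, 0.0586] → [0.1384, -0.2419, -0.1358, 0.7067, 0.6078, -0.3623]
V = J·q̇ = [0.0479, 1.1833, -0.6281, 0.7605, 0.9051, 0.9990]

0.0479 1.1833 -0.6281 0.7605 0.9051 0.9990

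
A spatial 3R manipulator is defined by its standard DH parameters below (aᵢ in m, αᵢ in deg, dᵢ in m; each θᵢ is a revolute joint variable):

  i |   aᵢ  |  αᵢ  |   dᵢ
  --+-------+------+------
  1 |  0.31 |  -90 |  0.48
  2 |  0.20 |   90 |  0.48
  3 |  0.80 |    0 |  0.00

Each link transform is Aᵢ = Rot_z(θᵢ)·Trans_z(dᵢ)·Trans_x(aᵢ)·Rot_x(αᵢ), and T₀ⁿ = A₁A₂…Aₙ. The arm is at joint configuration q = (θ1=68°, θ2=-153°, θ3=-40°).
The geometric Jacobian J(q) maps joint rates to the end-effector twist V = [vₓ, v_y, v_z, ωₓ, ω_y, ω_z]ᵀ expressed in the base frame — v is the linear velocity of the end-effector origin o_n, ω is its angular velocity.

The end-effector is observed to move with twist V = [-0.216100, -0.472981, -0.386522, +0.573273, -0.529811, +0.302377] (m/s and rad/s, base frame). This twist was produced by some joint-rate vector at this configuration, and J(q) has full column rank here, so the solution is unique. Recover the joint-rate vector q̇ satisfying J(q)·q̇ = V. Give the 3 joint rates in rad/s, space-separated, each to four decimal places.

0.8450 -0.7300 0.6090

o_n = [-0.1234, -0.3969, 0.8490]
J₁: ẑ×o_n = [0.3969, -0.1234, 0.0000], ω = ẑ
J2: z=[-0.9272, 0.3746, 0.0000] o=[0.1161, 0.2874, 0.4800] → [0.1382, 0.3421, 0.7242, -0.9272, 0.3746, 0.0000]
J3: z=[-0.1701, -0.4209, -0.8910] o=[-0.3957, 0.3020, 0.5708] → [-0.7398, -0.1952, 0.2335, -0.1701, -0.4209, -0.8910]
q̇ = J⁺·V = [0.8450, -0.7300, 0.6090]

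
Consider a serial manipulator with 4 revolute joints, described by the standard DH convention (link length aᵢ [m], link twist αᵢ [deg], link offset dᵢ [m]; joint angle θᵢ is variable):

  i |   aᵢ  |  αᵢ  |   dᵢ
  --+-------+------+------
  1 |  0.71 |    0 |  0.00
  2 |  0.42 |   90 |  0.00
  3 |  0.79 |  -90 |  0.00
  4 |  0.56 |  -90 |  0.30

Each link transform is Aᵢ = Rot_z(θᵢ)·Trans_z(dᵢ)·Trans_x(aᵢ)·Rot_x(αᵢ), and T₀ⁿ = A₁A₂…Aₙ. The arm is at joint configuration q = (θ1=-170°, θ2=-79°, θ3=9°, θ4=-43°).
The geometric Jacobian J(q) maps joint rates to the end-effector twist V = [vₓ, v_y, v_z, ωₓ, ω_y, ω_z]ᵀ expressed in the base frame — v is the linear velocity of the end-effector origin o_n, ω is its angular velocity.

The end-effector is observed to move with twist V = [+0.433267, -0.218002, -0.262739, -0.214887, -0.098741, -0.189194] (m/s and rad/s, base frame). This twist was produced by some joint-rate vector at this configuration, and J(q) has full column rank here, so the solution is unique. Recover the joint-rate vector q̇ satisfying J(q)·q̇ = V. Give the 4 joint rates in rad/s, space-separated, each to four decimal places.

0.5750 -0.8600 -0.2360 0.0970

o_n = [-0.9009, 1.4680, 0.4840]
J₁: ẑ×o_n = [-1.4680, -0.9009, 0.0000], ω = ẑ
J2: z=[0.0000, 0.0000, 1.0000] o=[-0.6992, -0.1233, 0.0000] → [-1.5913, -0.2017, 0.0000, 0.0000, 0.0000, 1.0000]
J3: z=[0.9336, 0.3584, 0.0000] o=[-0.8497, 0.2688, 0.0000] → [0.1734, -0.4518, 1.1379, 0.9336, 0.3584, 0.0000]
J4: z=[0.0561, -0.1460, 0.9877] o=[-1.1294, 0.9973, 0.1236] → [-0.5175, 0.2054, 0.0597, 0.0561, -0.1460, 0.9877]
q̇ = J⁺·V = [0.5750, -0.8600, -0.2360, 0.0970]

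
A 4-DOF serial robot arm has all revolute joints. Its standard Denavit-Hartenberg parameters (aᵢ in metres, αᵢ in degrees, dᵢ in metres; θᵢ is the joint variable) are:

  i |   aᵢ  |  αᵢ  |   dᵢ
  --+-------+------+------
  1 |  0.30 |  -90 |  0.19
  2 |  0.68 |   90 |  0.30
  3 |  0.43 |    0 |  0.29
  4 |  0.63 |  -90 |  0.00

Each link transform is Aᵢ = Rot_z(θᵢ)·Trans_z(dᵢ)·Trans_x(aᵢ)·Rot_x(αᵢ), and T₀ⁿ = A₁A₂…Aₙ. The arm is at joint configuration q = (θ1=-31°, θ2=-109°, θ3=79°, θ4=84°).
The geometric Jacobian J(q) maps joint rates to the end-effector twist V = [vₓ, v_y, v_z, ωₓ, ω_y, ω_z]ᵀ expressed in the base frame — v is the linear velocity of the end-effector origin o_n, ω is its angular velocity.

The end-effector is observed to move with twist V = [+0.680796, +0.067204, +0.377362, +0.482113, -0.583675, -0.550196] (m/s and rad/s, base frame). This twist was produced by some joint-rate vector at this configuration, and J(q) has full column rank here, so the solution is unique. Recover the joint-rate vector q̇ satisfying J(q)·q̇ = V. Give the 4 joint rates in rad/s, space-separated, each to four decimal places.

-0.7960 -0.2520 -0.8220 0.0670

o_n = [0.4444, 0.7903, 0.2465]
J₁: ẑ×o_n = [-0.7903, 0.4444, 0.0000], ω = ẑ
J2: z=[0.5150, 0.8572, 0.0000] o=[0.2572, -0.1545, 0.1900] → [0.0484, -0.0291, 0.3262, 0.5150, 0.8572, 0.0000]
J3: z=[-0.8105, 0.4870, -0.3256] o=[0.2219, 0.2167, 0.8330] → [-0.0988, -0.5478, -0.5733, -0.8105, 0.4870, -0.3256]
J4: z=[-0.8105, 0.4870, -0.3256] o=[0.1814, 0.7335, 0.8161] → [-0.2589, -0.5473, -0.1742, -0.8105, 0.4870, -0.3256]
q̇ = J⁺·V = [-0.7960, -0.2520, -0.8220, 0.0670]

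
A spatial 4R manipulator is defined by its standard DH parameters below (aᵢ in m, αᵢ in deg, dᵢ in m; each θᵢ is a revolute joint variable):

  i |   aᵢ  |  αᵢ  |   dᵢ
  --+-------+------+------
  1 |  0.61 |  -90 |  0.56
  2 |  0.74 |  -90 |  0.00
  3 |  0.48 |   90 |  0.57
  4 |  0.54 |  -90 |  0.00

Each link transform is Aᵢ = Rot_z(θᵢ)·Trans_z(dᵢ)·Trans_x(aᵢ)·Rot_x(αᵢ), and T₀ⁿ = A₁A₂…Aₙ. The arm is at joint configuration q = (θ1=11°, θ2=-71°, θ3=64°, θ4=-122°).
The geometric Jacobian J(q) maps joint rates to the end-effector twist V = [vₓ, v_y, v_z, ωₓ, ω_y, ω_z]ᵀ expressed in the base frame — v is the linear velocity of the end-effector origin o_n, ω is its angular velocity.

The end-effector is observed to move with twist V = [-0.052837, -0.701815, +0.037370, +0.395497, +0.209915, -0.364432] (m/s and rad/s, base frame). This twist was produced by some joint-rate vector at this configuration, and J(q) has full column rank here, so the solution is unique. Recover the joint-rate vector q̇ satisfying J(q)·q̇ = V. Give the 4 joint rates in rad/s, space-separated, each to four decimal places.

-0.5240 -0.0110 0.3530 0.3230

o_n = [0.9997, 0.0168, 1.3035]
J₁: ẑ×o_n = [-0.0168, 0.9997, 0.0000], ω = ẑ
J2: z=[-0.1908, 0.9816, 0.0000] o=[0.5988, 0.1164, 0.5600] → [0.7299, 0.1419, -0.3745, -0.1908, 0.9816, 0.0000]
J3: z=[0.9281, 0.1804, -0.3256] o=[0.8353, 0.1624, 1.2597] → [-0.0395, -0.0942, -0.1647, 0.9281, 0.1804, -0.3256]
J4: z=[0.2036, 0.4862, 0.8498] o=[1.5139, -0.1452, 1.2731] → [-0.1229, -0.4432, 0.2830, 0.2036, 0.4862, 0.8498]
q̇ = J⁺·V = [-0.5240, -0.0110, 0.3530, 0.3230]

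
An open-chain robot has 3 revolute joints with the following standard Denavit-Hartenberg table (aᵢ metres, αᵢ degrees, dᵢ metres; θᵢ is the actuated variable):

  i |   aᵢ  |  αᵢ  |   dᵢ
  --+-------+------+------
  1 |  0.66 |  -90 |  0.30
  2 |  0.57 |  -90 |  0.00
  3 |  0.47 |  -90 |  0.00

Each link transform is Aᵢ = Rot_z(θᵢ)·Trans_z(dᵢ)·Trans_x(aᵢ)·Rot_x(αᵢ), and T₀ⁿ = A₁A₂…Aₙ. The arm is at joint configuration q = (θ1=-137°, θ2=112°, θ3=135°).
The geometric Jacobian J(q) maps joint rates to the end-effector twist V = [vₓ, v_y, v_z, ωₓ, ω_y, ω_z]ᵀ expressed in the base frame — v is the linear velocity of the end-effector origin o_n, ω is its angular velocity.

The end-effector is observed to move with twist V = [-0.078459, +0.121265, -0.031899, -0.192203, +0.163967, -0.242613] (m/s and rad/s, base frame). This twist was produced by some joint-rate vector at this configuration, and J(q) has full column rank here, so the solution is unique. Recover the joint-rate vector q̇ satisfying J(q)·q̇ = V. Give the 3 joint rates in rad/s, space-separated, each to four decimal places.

-0.2310 -0.2510 -0.0310

o_n = [-0.6442, -0.1463, 0.0796]
J₁: ẑ×o_n = [0.1463, -0.6442, 0.0000], ω = ẑ
J2: z=[0.6820, -0.7314, 0.0000] o=[-0.4827, -0.4501, 0.3000] → [0.1612, 0.1503, 0.0890, 0.6820, -0.7314, 0.0000]
J3: z=[0.6781, 0.6323, 0.3746] o=[-0.3265, -0.3045, -0.2285] → [0.1356, -0.3280, 0.3081, 0.6781, 0.6323, 0.3746]
q̇ = J⁺·V = [-0.2310, -0.2510, -0.0310]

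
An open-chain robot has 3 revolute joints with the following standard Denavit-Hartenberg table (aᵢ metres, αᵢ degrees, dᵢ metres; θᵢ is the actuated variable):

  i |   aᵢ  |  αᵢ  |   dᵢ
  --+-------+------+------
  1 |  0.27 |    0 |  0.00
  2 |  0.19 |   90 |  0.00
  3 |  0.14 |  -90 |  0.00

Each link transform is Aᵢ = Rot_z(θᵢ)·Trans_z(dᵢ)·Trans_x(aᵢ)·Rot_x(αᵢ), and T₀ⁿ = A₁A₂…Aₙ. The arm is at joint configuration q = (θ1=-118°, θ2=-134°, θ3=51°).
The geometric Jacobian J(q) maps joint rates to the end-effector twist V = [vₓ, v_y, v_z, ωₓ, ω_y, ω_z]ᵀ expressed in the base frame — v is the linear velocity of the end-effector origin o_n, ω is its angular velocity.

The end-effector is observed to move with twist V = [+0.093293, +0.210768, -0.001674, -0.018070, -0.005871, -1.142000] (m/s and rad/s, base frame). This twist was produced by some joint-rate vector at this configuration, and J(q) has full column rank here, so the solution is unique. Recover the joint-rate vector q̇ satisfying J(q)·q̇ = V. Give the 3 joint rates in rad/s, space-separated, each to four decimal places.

-0.8730 -0.2690 -0.0190

o_n = [-0.2127, 0.0261, 0.1088]
J₁: ẑ×o_n = [-0.0261, -0.2127, 0.0000], ω = ẑ
J2: z=[0.0000, 0.0000, 1.0000] o=[-0.1268, -0.2384, 0.0000] → [-0.2645, -0.0859, 0.0000, 0.0000, 0.0000, 1.0000]
J3: z=[0.9511, 0.3090, 0.0000] o=[-0.1855, -0.0577, 0.0000] → [0.0336, -0.1035, 0.0881, 0.9511, 0.3090, 0.0000]
q̇ = J⁺·V = [-0.8730, -0.2690, -0.0190]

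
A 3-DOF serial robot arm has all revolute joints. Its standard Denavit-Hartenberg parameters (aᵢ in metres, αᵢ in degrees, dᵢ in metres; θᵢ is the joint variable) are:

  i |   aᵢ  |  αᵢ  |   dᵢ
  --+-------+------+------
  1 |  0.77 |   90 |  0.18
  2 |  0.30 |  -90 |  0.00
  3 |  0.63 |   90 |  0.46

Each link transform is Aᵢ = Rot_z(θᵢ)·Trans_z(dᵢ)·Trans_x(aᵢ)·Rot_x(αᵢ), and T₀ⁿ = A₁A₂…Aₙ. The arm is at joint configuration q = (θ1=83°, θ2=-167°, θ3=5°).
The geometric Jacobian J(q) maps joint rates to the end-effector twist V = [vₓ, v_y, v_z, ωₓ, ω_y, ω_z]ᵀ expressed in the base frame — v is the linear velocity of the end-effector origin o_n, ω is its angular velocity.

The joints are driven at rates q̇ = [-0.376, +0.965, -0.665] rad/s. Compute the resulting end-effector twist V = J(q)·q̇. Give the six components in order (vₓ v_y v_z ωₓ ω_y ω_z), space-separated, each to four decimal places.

o_n = [-0.0582, -0.0234, -0.4769]
J₁: ẑ×o_n = [0.0234, -0.0582, 0.0000], ω = ẑ
J2: z=[0.9925, -0.1219, 0.0000] o=[0.0938, 0.7643, 0.1800] → [0.0801, 0.6520, -0.8004, 0.9925, -0.1219, 0.0000]
J3: z=[0.0274, 0.2233, -0.9744] o=[0.0582, 0.4741, 0.1125] → [-0.6164, 0.1296, 0.0124, 0.0274, 0.2233, -0.9744]
V = J·q̇ = [0.4783, 0.5649, -0.7806, 0.9396, -0.2661, 0.2720]

0.4783 0.5649 -0.7806 0.9396 -0.2661 0.2720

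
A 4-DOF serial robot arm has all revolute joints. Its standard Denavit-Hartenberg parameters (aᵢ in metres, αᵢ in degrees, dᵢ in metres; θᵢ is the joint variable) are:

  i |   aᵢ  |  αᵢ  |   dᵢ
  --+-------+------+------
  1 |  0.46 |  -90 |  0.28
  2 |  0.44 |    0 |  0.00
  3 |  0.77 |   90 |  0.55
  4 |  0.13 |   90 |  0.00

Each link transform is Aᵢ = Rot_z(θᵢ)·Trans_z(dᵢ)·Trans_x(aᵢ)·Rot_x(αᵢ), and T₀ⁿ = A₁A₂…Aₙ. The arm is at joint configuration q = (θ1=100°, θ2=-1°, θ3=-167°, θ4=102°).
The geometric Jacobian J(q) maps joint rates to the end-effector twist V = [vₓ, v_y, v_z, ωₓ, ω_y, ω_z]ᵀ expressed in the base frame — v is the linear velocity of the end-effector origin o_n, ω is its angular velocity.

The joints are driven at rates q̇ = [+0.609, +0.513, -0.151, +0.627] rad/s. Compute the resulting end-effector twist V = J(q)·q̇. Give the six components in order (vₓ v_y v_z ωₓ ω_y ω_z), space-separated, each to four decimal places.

-0.0395 -0.2857 0.0208 -0.3339 -0.1912 -0.0043

o_n = [-0.6969, 0.0530, 0.4422]
J₁: ẑ×o_n = [-0.0530, -0.6969, 0.0000], ω = ẑ
J2: z=[-0.9848, -0.1736, 0.0000] o=[-0.0799, 0.4530, 0.2800] → [-0.0282, 0.1597, 0.2868, -0.9848, -0.1736, 0.0000]
J3: z=[-0.9848, -0.1736, 0.0000] o=[-0.1563, 0.8863, 0.2877] → [-0.0268, 0.1521, 0.7267, -0.9848, -0.1736, 0.0000]
J4: z=[0.0361, -0.2048, -0.9781] o=[-0.5671, 0.0490, 0.4478] → [0.0050, 0.1272, -0.0264, 0.0361, -0.2048, -0.9781]
V = J·q̇ = [-0.0395, -0.2857, 0.0208, -0.3339, -0.1912, -0.0043]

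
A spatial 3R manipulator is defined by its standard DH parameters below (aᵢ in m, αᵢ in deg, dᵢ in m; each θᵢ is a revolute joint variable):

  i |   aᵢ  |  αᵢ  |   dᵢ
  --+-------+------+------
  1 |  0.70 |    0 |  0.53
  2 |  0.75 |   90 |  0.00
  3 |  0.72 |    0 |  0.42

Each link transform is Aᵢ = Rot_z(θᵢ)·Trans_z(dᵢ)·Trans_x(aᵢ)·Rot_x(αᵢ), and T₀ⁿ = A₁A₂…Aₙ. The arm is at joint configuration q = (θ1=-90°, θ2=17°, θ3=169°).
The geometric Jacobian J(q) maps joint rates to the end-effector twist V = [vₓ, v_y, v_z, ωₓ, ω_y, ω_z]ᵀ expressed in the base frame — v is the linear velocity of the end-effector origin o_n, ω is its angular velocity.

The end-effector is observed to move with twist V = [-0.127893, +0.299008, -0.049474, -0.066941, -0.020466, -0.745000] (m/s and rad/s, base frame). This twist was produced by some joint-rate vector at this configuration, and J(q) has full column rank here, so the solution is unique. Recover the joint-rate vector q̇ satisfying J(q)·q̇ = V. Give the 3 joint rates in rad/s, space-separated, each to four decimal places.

o_n = [-0.3890, -0.8641, 0.6674]
J₁: ẑ×o_n = [0.8641, -0.3890, 0.0000], ω = ẑ
J2: z=[0.0000, 0.0000, 1.0000] o=[0.0000, -0.7000, 0.5300] → [0.1641, -0.3890, 0.0000, 0.0000, 0.0000, 1.0000]
J3: z=[-0.9563, -0.2924, 0.0000] o=[0.2193, -1.4172, 0.5300] → [-0.0402, 0.1314, -0.7068, -0.9563, -0.2924, 0.0000]
q̇ = J⁺·V = [-0.0040, -0.7410, 0.0700]

-0.0040 -0.7410 0.0700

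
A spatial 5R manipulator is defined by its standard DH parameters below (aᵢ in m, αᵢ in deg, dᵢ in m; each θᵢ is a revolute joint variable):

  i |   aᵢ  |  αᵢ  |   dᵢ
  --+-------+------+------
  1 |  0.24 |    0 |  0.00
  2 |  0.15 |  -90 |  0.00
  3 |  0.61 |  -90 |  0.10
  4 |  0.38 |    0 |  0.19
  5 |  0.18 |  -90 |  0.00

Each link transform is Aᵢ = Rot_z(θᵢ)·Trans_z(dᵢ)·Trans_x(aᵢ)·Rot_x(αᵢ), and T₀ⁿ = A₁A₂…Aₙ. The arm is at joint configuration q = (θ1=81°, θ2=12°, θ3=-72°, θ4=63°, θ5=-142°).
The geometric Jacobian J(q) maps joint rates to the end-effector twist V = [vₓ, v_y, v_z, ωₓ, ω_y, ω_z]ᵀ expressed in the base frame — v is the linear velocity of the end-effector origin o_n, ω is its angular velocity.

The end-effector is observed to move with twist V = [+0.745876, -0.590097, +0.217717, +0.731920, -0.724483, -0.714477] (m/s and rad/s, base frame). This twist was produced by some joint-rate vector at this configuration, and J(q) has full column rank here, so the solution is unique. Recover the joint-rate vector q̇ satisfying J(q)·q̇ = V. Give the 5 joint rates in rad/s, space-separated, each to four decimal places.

o_n = [0.0688, 0.8226, 0.7182]
J₁: ẑ×o_n = [-0.8226, 0.0688, 0.0000], ω = ẑ
J2: z=[0.0000, 0.0000, 1.0000] o=[0.0375, 0.2370, 0.0000] → [-0.5856, 0.0313, 0.0000, 0.0000, 0.0000, 1.0000]
J3: z=[-0.9986, -0.0523, 0.0000] o=[0.0297, 0.3868, 0.0000] → [-0.0376, 0.7172, -0.4331, -0.9986, -0.0523, 0.0000]
J4: z=[-0.0498, 0.9498, -0.3090] o=[-0.0800, 0.5698, 0.5801] → [0.2092, -0.0391, -0.1540, -0.0498, 0.9498, -0.3090]
J5: z=[-0.0498, 0.9498, -0.3090] o=[0.2458, 0.8213, 0.6855] → [0.0314, 0.0563, 0.1680, -0.0498, 0.9498, -0.3090]
q̇ = J⁺·V = [-0.8880, -0.0740, -0.6930, -0.1620, -0.6390]

-0.8880 -0.0740 -0.6930 -0.1620 -0.6390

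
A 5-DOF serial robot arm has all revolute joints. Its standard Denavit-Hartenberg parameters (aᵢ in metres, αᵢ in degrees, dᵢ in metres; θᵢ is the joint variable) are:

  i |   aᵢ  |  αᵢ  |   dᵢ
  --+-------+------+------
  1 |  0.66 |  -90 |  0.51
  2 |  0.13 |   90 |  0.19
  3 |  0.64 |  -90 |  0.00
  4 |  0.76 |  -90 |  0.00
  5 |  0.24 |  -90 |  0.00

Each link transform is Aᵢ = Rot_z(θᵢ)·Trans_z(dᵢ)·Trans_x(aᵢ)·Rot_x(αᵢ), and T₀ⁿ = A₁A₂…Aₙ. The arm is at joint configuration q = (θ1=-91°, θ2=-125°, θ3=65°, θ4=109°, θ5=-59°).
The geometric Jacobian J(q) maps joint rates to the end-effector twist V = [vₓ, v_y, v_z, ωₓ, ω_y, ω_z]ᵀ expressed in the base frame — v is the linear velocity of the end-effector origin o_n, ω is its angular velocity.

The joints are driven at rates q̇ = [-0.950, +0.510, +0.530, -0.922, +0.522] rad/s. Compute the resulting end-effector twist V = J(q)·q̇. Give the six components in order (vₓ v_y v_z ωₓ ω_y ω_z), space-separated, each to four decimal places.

-0.6259 -1.0508 0.0145 -0.3106 0.9386 -0.8378

o_n = [0.5736, -1.3016, 1.0649]
J₁: ẑ×o_n = [1.3016, 0.5736, -0.0000], ω = ẑ
J2: z=[0.9998, -0.0175, 0.0000] o=[-0.0115, -0.6599, 0.5100] → [-0.0097, -0.5549, -0.6313, 0.9998, -0.0175, 0.0000]
J3: z=[0.0143, 0.8190, -0.5736] o=[0.1798, -0.5887, 0.6165] → [-0.0416, -0.2323, -0.3328, 0.0143, 0.8190, -0.5736]
J4: z=[0.4135, -0.5271, -0.7424] o=[0.7624, -0.4437, 0.8381] → [-0.7565, 0.0463, -0.4542, 0.4135, -0.5271, -0.7424]
J5: z=[-0.8561, 0.0524, -0.5141] o=[0.5269, -1.0883, 1.1646] → [-0.1149, -0.1093, 0.1801, -0.8561, 0.0524, -0.5141]
V = J·q̇ = [-0.6259, -1.0508, 0.0145, -0.3106, 0.9386, -0.8378]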